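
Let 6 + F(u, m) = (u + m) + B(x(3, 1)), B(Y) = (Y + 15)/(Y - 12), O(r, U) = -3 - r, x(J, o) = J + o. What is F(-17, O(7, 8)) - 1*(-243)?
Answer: 1661/8 ≈ 207.63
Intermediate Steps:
B(Y) = (15 + Y)/(-12 + Y)
F(u, m) = -67/8 + m + u (F(u, m) = -6 + ((u + m) + (15 + (3 + 1))/(-12 + (3 + 1))) = -6 + ((m + u) + (15 + 4)/(-12 + 4)) = -6 + ((m + u) + 19/(-8)) = -6 + ((m + u) - 1/8*19) = -6 + ((m + u) - 19/8) = -6 + (-19/8 + m + u) = -67/8 + m + u)
F(-17, O(7, 8)) - 1*(-243) = (-67/8 + (-3 - 1*7) - 17) - 1*(-243) = (-67/8 + (-3 - 7) - 17) + 243 = (-67/8 - 10 - 17) + 243 = -283/8 + 243 = 1661/8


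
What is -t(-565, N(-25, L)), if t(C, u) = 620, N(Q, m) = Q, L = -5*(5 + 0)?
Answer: -620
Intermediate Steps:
L = -25 (L = -5*5 = -25)
-t(-565, N(-25, L)) = -1*620 = -620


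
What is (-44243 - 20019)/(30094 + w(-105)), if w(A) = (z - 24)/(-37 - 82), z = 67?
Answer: -7647178/3581143 ≈ -2.1354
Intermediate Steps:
w(A) = -43/119 (w(A) = (67 - 24)/(-37 - 82) = 43/(-119) = 43*(-1/119) = -43/119)
(-44243 - 20019)/(30094 + w(-105)) = (-44243 - 20019)/(30094 - 43/119) = -64262/3581143/119 = -64262*119/3581143 = -7647178/3581143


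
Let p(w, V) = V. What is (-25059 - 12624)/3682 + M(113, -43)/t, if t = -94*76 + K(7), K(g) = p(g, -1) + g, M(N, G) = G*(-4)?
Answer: -3135053/305606 ≈ -10.258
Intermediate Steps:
M(N, G) = -4*G
K(g) = -1 + g
t = -7138 (t = -94*76 + (-1 + 7) = -7144 + 6 = -7138)
(-25059 - 12624)/3682 + M(113, -43)/t = (-25059 - 12624)/3682 - 4*(-43)/(-7138) = -37683*1/3682 + 172*(-1/7138) = -37683/3682 - 2/83 = -3135053/305606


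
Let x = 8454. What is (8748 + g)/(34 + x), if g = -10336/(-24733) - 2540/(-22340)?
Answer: 241693591631/234495947368 ≈ 1.0307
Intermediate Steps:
g = 14686403/27626761 (g = -10336*(-1/24733) - 2540*(-1/22340) = 10336/24733 + 127/1117 = 14686403/27626761 ≈ 0.53160)
(8748 + g)/(34 + x) = (8748 + 14686403/27626761)/(34 + 8454) = (241693591631/27626761)/8488 = (241693591631/27626761)*(1/8488) = 241693591631/234495947368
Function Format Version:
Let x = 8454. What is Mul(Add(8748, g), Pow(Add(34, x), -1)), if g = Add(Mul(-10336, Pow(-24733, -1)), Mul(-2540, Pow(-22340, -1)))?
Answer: Rational(241693591631, 234495947368) ≈ 1.0307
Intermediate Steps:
g = Rational(14686403, 27626761) (g = Add(Mul(-10336, Rational(-1, 24733)), Mul(-2540, Rational(-1, 22340))) = Add(Rational(10336, 24733), Rational(127, 1117)) = Rational(14686403, 27626761) ≈ 0.53160)
Mul(Add(8748, g), Pow(Add(34, x), -1)) = Mul(Add(8748, Rational(14686403, 27626761)), Pow(Add(34, 8454), -1)) = Mul(Rational(241693591631, 27626761), Pow(8488, -1)) = Mul(Rational(241693591631, 27626761), Rational(1, 8488)) = Rational(241693591631, 234495947368)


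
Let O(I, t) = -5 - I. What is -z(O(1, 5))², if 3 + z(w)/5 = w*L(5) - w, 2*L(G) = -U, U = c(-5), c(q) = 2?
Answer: -2025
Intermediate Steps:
U = 2
L(G) = -1 (L(G) = (-1*2)/2 = (½)*(-2) = -1)
z(w) = -15 - 10*w (z(w) = -15 + 5*(w*(-1) - w) = -15 + 5*(-w - w) = -15 + 5*(-2*w) = -15 - 10*w)
-z(O(1, 5))² = -(-15 - 10*(-5 - 1*1))² = -(-15 - 10*(-5 - 1))² = -(-15 - 10*(-6))² = -(-15 + 60)² = -1*45² = -1*2025 = -2025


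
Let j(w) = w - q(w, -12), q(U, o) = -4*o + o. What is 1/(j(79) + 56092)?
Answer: 1/56135 ≈ 1.7814e-5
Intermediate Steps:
q(U, o) = -3*o
j(w) = -36 + w (j(w) = w - (-3)*(-12) = w - 1*36 = w - 36 = -36 + w)
1/(j(79) + 56092) = 1/((-36 + 79) + 56092) = 1/(43 + 56092) = 1/56135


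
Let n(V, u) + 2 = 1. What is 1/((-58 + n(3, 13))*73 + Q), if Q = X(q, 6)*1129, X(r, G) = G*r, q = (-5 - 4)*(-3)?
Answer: 1/178591 ≈ 5.5994e-6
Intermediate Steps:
n(V, u) = -1 (n(V, u) = -2 + 1 = -1)
q = 27 (q = -9*(-3) = 27)
Q = 182898 (Q = (6*27)*1129 = 162*1129 = 182898)
1/((-58 + n(3, 13))*73 + Q) = 1/((-58 - 1)*73 + 182898) = 1/(-59*73 + 182898) = 1/(-4307 + 182898) = 1/178591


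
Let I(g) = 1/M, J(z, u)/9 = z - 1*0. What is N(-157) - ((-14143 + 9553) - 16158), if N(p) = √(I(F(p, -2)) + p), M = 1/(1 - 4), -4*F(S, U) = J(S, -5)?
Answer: 20748 + 4*I*√10 ≈ 20748.0 + 12.649*I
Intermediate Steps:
J(z, u) = 9*z (J(z, u) = 9*(z - 1*0) = 9*(z + 0) = 9*z)
F(S, U) = -9*S/4
M = -⅓ (M = 1/(-3) = -⅓ ≈ -0.33333)
I(g) = -3 (I(g) = 1/(-⅓) = -3)
N(p) = √(-3 + p)
N(-157) - ((-14143 + 9553) - 16158) = √(-3 - 157) - ((-14143 + 9553) - 16158) = √(-160) - (-4590 - 16158) = 4*I*√10 - 1*(-20748) = 4*I*√10 + 20748 = 20748 + 4*I*√10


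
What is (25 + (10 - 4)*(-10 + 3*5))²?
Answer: 3025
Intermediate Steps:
(25 + (10 - 4)*(-10 + 3*5))² = (25 + 6*(-10 + 15))² = (25 + 6*5)² = (25 + 30)² = 55² = 3025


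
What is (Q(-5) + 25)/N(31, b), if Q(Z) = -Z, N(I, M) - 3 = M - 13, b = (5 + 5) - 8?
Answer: -15/4 ≈ -3.7500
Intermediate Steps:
b = 2 (b = 10 - 8 = 2)
N(I, M) = -10 + M (N(I, M) = 3 + (M - 13) = 3 + (-13 + M) = -10 + M)
(Q(-5) + 25)/N(31, b) = (-1*(-5) + 25)/(-10 + 2) = (5 + 25)/(-8) = 30*(-1/8) = -15/4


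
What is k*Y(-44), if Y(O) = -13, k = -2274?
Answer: 29562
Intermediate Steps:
k*Y(-44) = -2274*(-13) = 29562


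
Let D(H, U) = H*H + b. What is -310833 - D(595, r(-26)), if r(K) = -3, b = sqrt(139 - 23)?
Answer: -664858 - 2*sqrt(29) ≈ -6.6487e+5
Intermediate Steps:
b = 2*sqrt(29) (b = sqrt(116) = 2*sqrt(29) ≈ 10.770)
D(H, U) = H**2 + 2*sqrt(29) (D(H, U) = H*H + 2*sqrt(29) = H**2 + 2*sqrt(29))
-310833 - D(595, r(-26)) = -310833 - (595**2 + 2*sqrt(29)) = -310833 - (354025 + 2*sqrt(29)) = -310833 + (-354025 - 2*sqrt(29)) = -664858 - 2*sqrt(29)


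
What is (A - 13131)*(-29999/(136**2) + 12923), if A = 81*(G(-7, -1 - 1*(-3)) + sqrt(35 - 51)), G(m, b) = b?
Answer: -3099510708921/18496 + 19358498529*I/4624 ≈ -1.6758e+8 + 4.1865e+6*I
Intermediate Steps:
A = 162 + 324*I (A = 81*((-1 - 1*(-3)) + sqrt(35 - 51)) = 81*((-1 + 3) + sqrt(-16)) = 81*(2 + 4*I) = 162 + 324*I ≈ 162.0 + 324.0*I)
(A - 13131)*(-29999/(136**2) + 12923) = ((162 + 324*I) - 13131)*(-29999/(136**2) + 12923) = (-12969 + 324*I)*(-29999/18496 + 12923) = (-12969 + 324*I)*(238993809/18496) = -3099510708921/18496 + 19358498529*I/4624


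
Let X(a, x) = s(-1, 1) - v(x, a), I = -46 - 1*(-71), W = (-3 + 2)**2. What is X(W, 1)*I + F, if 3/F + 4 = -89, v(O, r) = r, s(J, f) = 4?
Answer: 2324/31 ≈ 74.968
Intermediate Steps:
W = 1 (W = (-1)**2 = 1)
I = 25 (I = -46 + 71 = 25)
X(a, x) = 4 - a
F = -1/31 (F = 3/(-4 - 89) = 3/(-93) = 3*(-1/93) = -1/31 ≈ -0.032258)
X(W, 1)*I + F = (4 - 1*1)*25 - 1/31 = (4 - 1)*25 - 1/31 = 3*25 - 1/31 = 75 - 1/31 = 2324/31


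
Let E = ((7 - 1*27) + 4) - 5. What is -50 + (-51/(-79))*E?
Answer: -5021/79 ≈ -63.557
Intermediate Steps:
E = -21 (E = ((7 - 27) + 4) - 5 = (-20 + 4) - 5 = -16 - 5 = -21)
-50 + (-51/(-79))*E = -50 - 51/(-79)*(-21) = -50 - 51*(-1/79)*(-21) = -50 + (51/79)*(-21) = -50 - 1071/79 = -5021/79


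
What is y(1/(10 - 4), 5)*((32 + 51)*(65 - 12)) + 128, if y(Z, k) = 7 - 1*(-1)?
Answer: 35320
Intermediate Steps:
y(Z, k) = 8 (y(Z, k) = 7 + 1 = 8)
y(1/(10 - 4), 5)*((32 + 51)*(65 - 12)) + 128 = 8*((32 + 51)*(65 - 12)) + 128 = 8*(83*53) + 128 = 8*4399 + 128 = 35192 + 128 = 35320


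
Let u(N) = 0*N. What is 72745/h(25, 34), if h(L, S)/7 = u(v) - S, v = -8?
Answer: -72745/238 ≈ -305.65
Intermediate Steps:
u(N) = 0
h(L, S) = -7*S (h(L, S) = 7*(0 - S) = 7*(-S) = -7*S)
72745/h(25, 34) = 72745/((-7*34)) = 72745/(-238) = 72745*(-1/238) = -72745/238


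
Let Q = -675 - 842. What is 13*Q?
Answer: -19721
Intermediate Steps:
Q = -1517
13*Q = 13*(-1517) = -19721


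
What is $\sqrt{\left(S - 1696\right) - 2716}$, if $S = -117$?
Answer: $i \sqrt{4529} \approx 67.298 i$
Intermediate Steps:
$\sqrt{\left(S - 1696\right) - 2716} = \sqrt{\left(-117 - 1696\right) - 2716} = \sqrt{-1813 - 2716} = \sqrt{-4529} = i \sqrt{4529}$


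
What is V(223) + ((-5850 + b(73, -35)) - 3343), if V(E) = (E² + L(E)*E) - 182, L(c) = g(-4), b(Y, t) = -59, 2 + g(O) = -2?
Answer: 39403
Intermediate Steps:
g(O) = -4 (g(O) = -2 - 2 = -4)
L(c) = -4
V(E) = -182 + E² - 4*E (V(E) = (E² - 4*E) - 182 = -182 + E² - 4*E)
V(223) + ((-5850 + b(73, -35)) - 3343) = (-182 + 223² - 4*223) + ((-5850 - 59) - 3343) = (-182 + 49729 - 892) + (-5909 - 3343) = 48655 - 9252 = 39403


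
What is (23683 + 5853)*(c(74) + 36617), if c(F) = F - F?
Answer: 1081519712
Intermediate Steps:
c(F) = 0
(23683 + 5853)*(c(74) + 36617) = (23683 + 5853)*(0 + 36617) = 29536*36617 = 1081519712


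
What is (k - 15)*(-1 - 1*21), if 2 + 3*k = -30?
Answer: 1694/3 ≈ 564.67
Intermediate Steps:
k = -32/3 (k = -⅔ + (⅓)*(-30) = -⅔ - 10 = -32/3 ≈ -10.667)
(k - 15)*(-1 - 1*21) = (-32/3 - 15)*(-1 - 1*21) = -77*(-1 - 21)/3 = -77/3*(-22) = 1694/3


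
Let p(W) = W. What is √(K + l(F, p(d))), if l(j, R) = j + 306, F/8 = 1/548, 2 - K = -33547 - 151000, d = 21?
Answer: √3469543769/137 ≈ 429.95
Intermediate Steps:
K = 184549 (K = 2 - (-33547 - 151000) = 2 - 1*(-184547) = 2 + 184547 = 184549)
F = 2/137 (F = 8/548 = 8*(1/548) = 2/137 ≈ 0.014599)
l(j, R) = 306 + j
√(K + l(F, p(d))) = √(184549 + (306 + 2/137)) = √(184549 + 41924/137) = √(25325137/137) = √3469543769/137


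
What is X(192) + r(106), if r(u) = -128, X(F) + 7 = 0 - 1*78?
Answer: -213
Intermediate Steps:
X(F) = -85 (X(F) = -7 + (0 - 1*78) = -7 + (0 - 78) = -7 - 78 = -85)
X(192) + r(106) = -85 - 128 = -213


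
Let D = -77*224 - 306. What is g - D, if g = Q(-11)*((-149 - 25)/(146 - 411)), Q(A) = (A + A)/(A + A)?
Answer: 4651984/265 ≈ 17555.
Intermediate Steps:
Q(A) = 1 (Q(A) = (2*A)/((2*A)) = (2*A)*(1/(2*A)) = 1)
D = -17554 (D = -17248 - 306 = -17554)
g = 174/265 (g = 1*((-149 - 25)/(146 - 411)) = 1*(-174/(-265)) = 1*(-174*(-1/265)) = 1*(174/265) = 174/265 ≈ 0.65660)
g - D = 174/265 - 1*(-17554) = 174/265 + 17554 = 4651984/265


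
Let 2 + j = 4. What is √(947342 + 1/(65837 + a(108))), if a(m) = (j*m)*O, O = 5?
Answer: √4242088426581955/66917 ≈ 973.31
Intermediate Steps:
j = 2 (j = -2 + 4 = 2)
a(m) = 10*m (a(m) = (2*m)*5 = 10*m)
√(947342 + 1/(65837 + a(108))) = √(947342 + 1/(65837 + 10*108)) = √(947342 + 1/(65837 + 1080)) = √(947342 + 1/66917) = √(63393284615/66917) = √4242088426581955/66917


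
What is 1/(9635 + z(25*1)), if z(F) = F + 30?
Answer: 1/9690 ≈ 0.00010320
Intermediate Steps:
z(F) = 30 + F
1/(9635 + z(25*1)) = 1/(9635 + (30 + 25*1)) = 1/(9635 + (30 + 25)) = 1/(9635 + 55) = 1/9690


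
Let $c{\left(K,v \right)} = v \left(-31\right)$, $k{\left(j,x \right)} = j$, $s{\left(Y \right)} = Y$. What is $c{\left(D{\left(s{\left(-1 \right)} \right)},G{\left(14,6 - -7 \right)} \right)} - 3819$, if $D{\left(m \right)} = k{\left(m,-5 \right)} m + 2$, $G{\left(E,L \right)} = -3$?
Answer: $-3726$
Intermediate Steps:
$D{\left(m \right)} = 2 + m^{2}$ ($D{\left(m \right)} = m m + 2 = m^{2} + 2 = 2 + m^{2}$)
$c{\left(K,v \right)} = - 31 v$
$c{\left(D{\left(s{\left(-1 \right)} \right)},G{\left(14,6 - -7 \right)} \right)} - 3819 = \left(-31\right) \left(-3\right) - 3819 = 93 - 3819 = -3726$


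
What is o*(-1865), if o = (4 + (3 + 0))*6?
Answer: -78330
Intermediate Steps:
o = 42 (o = (4 + 3)*6 = 7*6 = 42)
o*(-1865) = 42*(-1865) = -78330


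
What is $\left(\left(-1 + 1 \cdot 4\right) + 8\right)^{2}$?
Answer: $121$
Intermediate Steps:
$\left(\left(-1 + 1 \cdot 4\right) + 8\right)^{2} = \left(\left(-1 + 4\right) + 8\right)^{2} = \left(3 + 8\right)^{2} = 11^{2} = 121$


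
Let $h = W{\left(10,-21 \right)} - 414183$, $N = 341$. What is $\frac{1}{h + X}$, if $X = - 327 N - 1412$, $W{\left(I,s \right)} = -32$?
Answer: $- \frac{1}{527134} \approx -1.8971 \cdot 10^{-6}$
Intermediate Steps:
$h = -414215$ ($h = -32 - 414183 = -414215$)
$X = -112919$ ($X = \left(-327\right) 341 - 1412 = -111507 - 1412 = -112919$)
$\frac{1}{h + X} = \frac{1}{-414215 - 112919} = \frac{1}{-527134} = - \frac{1}{527134}$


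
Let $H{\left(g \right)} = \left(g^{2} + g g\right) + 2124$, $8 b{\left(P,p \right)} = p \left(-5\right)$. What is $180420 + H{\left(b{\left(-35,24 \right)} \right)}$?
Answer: $182994$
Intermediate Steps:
$b{\left(P,p \right)} = - \frac{5 p}{8}$ ($b{\left(P,p \right)} = \frac{p \left(-5\right)}{8} = \frac{\left(-5\right) p}{8} = - \frac{5 p}{8}$)
$H{\left(g \right)} = 2124 + 2 g^{2}$ ($H{\left(g \right)} = \left(g^{2} + g^{2}\right) + 2124 = 2 g^{2} + 2124 = 2124 + 2 g^{2}$)
$180420 + H{\left(b{\left(-35,24 \right)} \right)} = 180420 + \left(2124 + 2 \left(\left(- \frac{5}{8}\right) 24\right)^{2}\right) = 180420 + \left(2124 + 2 \left(-15\right)^{2}\right) = 180420 + \left(2124 + 2 \cdot 225\right) = 180420 + \left(2124 + 450\right) = 180420 + 2574 = 182994$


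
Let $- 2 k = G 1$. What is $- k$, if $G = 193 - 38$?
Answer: $\frac{155}{2} \approx 77.5$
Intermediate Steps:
$G = 155$ ($G = 193 - 38 = 155$)
$k = - \frac{155}{2}$ ($k = - \frac{155 \cdot 1}{2} = \left(- \frac{1}{2}\right) 155 = - \frac{155}{2} \approx -77.5$)
$- k = \left(-1\right) \left(- \frac{155}{2}\right) = \frac{155}{2}$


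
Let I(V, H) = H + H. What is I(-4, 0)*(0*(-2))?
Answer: 0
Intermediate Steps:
I(V, H) = 2*H
I(-4, 0)*(0*(-2)) = (2*0)*(0*(-2)) = 0*0 = 0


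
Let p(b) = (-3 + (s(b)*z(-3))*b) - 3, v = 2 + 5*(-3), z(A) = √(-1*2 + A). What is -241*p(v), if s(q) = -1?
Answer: 1446 - 3133*I*√5 ≈ 1446.0 - 7005.6*I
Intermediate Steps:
z(A) = √(-2 + A)
v = -13 (v = 2 - 15 = -13)
p(b) = -6 - I*b*√5 (p(b) = (-3 + (-√(-2 - 3))*b) - 3 = (-3 + (-√(-5))*b) - 3 = (-3 + (-I*√5)*b) - 3 = (-3 - I*b*√5) - 3 = -6 - I*b*√5)
-241*p(v) = -241*(-6 - 1*I*(-13)*√5) = -241*(-6 + 13*I*√5) = 1446 - 3133*I*√5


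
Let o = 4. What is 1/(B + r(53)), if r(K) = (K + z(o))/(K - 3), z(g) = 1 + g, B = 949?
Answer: 25/23754 ≈ 0.0010525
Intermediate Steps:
r(K) = (5 + K)/(-3 + K) (r(K) = (K + (1 + 4))/(K - 3) = (K + 5)/(-3 + K) = (5 + K)/(-3 + K))
1/(B + r(53)) = 1/(949 + (5 + 53)/(-3 + 53)) = 1/(949 + 58/50) = 1/(949 + (1/50)*58) = 1/(949 + 29/25) = 1/(23754/25) = 25/23754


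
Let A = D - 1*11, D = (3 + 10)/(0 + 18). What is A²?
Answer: 34225/324 ≈ 105.63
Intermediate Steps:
D = 13/18 ≈ 0.72222
A = -185/18 (A = 13/18 - 1*11 = 13/18 - 11 = -185/18 ≈ -10.278)
A² = (-185/18)² = 34225/324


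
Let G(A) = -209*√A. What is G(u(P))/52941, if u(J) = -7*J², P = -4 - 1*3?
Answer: -209*I*√7/7563 ≈ -0.073114*I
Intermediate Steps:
P = -7 (P = -4 - 3 = -7)
G(u(P))/52941 = -209*7*I*√7/52941 = -209*7*I*√7*(1/52941) = -1463*I*√7*(1/52941) = -209*I*√7/7563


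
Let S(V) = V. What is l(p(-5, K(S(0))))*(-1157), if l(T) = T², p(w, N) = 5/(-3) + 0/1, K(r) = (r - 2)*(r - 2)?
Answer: -28925/9 ≈ -3213.9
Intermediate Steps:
K(r) = (-2 + r)² (K(r) = (-2 + r)*(-2 + r) = (-2 + r)²)
p(w, N) = -5/3 (p(w, N) = 5*(-⅓) + 0*1 = -5/3 + 0 = -5/3)
l(p(-5, K(S(0))))*(-1157) = (-5/3)²*(-1157) = (25/9)*(-1157) = -28925/9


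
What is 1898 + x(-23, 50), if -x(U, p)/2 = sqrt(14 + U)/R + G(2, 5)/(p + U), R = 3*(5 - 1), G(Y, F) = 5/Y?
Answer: 51241/27 - I/2 ≈ 1897.8 - 0.5*I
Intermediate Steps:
R = 12 (R = 3*4 = 12)
x(U, p) = -5/(U + p) - sqrt(14 + U)/6 (x(U, p) = -2*(sqrt(14 + U)/12 + (5/2)/(p + U)) = -2*(sqrt(14 + U)*(1/12) + (5*(1/2))/(U + p)) = -2*(sqrt(14 + U)/12 + 5/(2*(U + p))) = -5/(U + p) - sqrt(14 + U)/6)
1898 + x(-23, 50) = 1898 + (-30 - 1*(-23)*sqrt(14 - 23) - 1*50*sqrt(14 - 23))/(6*(-23 + 50)) = 1898 + (1/6)*(-30 - 1*(-23)*sqrt(-9) - 1*50*sqrt(-9))/27 = 1898 + (1/6)*(1/27)*(-30 - 1*(-23)*3*I - 1*50*3*I) = 1898 + (1/6)*(1/27)*(-30 + 69*I - 150*I) = 1898 + (1/6)*(1/27)*(-30 - 81*I) = 1898 + (-5/27 - I/2) = 51241/27 - I/2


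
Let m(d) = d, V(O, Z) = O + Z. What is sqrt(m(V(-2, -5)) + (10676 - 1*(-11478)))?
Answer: sqrt(22147) ≈ 148.82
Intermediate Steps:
sqrt(m(V(-2, -5)) + (10676 - 1*(-11478))) = sqrt((-2 - 5) + (10676 - 1*(-11478))) = sqrt(-7 + (10676 + 11478)) = sqrt(-7 + 22154) = sqrt(22147)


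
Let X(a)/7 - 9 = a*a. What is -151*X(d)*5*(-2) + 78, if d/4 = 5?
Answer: 4323208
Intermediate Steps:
d = 20 (d = 4*5 = 20)
X(a) = 63 + 7*a**2 (X(a) = 63 + 7*(a*a) = 63 + 7*a**2)
-151*X(d)*5*(-2) + 78 = -151*(63 + 7*20**2)*5*(-2) + 78 = -151*(63 + 7*400)*5*(-2) + 78 = -151*(63 + 2800)*5*(-2) + 78 = -151*2863*5*(-2) + 78 = -2161565*(-2) + 78 = -151*(-28630) + 78 = 4323130 + 78 = 4323208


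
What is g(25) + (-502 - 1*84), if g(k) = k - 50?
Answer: -611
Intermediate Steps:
g(k) = -50 + k
g(25) + (-502 - 1*84) = (-50 + 25) + (-502 - 1*84) = -25 + (-502 - 84) = -25 - 586 = -611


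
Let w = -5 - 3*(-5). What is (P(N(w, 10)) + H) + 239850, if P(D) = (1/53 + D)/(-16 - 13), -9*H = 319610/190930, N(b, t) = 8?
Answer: 63347493384868/264113469 ≈ 2.3985e+5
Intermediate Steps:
w = 10 (w = -5 + 15 = 10)
H = -31961/171837 (H = -319610/(9*190930) = -⅑*31961/19093 = -31961/171837 ≈ -0.18600)
P(D) = -1/1537 - D/29 (P(D) = (1/53 + D)/(-29) = (1/53 + D)*(-1/29) = -1/1537 - D/29)
(P(N(w, 10)) + H) + 239850 = ((-1/1537 - 1/29*8) - 31961/171837) + 239850 = ((-1/1537 - 8/29) - 31961/171837) + 239850 = (-425/1537 - 31961/171837) + 239850 = -122154782/264113469 + 239850 = 63347493384868/264113469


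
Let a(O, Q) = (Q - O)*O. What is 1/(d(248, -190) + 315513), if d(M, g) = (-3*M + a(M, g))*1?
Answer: 1/206145 ≈ 4.8510e-6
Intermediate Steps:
a(O, Q) = O*(Q - O)
d(M, g) = -3*M + M*(g - M) (d(M, g) = (-3*M + M*(g - M))*1 = -3*M + M*(g - M))
1/(d(248, -190) + 315513) = 1/(248*(-3 - 190 - 1*248) + 315513) = 1/(248*(-3 - 190 - 248) + 315513) = 1/(248*(-441) + 315513) = 1/(-109368 + 315513) = 1/206145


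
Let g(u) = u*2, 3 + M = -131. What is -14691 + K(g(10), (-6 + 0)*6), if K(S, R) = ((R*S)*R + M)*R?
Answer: -942987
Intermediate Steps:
M = -134 (M = -3 - 131 = -134)
g(u) = 2*u
K(S, R) = R*(-134 + S*R²) (K(S, R) = ((R*S)*R - 134)*R = (S*R² - 134)*R = (-134 + S*R²)*R = R*(-134 + S*R²))
-14691 + K(g(10), (-6 + 0)*6) = -14691 + ((-6 + 0)*6)*(-134 + (2*10)*((-6 + 0)*6)²) = -14691 + (-6*6)*(-134 + 20*(-6*6)²) = -14691 - 36*(-134 + 20*(-36)²) = -14691 - 36*(-134 + 20*1296) = -14691 - 36*(-134 + 25920) = -14691 - 36*25786 = -14691 - 928296 = -942987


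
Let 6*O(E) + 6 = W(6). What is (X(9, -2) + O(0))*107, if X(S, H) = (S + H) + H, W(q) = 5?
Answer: 3103/6 ≈ 517.17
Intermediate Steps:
O(E) = -⅙ (O(E) = -1 + (⅙)*5 = -1 + ⅚ = -⅙)
X(S, H) = S + 2*H (X(S, H) = (H + S) + H = S + 2*H)
(X(9, -2) + O(0))*107 = ((9 + 2*(-2)) - ⅙)*107 = ((9 - 4) - ⅙)*107 = (5 - ⅙)*107 = (29/6)*107 = 3103/6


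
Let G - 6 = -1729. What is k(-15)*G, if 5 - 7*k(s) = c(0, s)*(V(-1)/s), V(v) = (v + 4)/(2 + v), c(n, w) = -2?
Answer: -39629/35 ≈ -1132.3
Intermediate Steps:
G = -1723 (G = 6 - 1729 = -1723)
V(v) = (4 + v)/(2 + v)
k(s) = 5/7 + 6/(7*s) (k(s) = 5/7 - (-2)*((4 - 1)/(2 - 1))/s/7 = 5/7 - (-2)*(3/1)/s/7 = 5/7 - (-2)*(1*3)/s/7 = 5/7 - (-2)*3/s/7 = 5/7 - (-6)/(7*s) = 5/7 + 6/(7*s))
k(-15)*G = ((⅐)*(6 + 5*(-15))/(-15))*(-1723) = ((⅐)*(-1/15)*(6 - 75))*(-1723) = ((⅐)*(-1/15)*(-69))*(-1723) = (23/35)*(-1723) = -39629/35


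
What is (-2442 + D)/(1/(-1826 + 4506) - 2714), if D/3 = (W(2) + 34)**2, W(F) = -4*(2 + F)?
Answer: 3939600/7273519 ≈ 0.54164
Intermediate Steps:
W(F) = -8 - 4*F
D = 972 (D = 3*((-8 - 4*2) + 34)**2 = 3*((-8 - 8) + 34)**2 = 3*(-16 + 34)**2 = 3*18**2 = 3*324 = 972)
(-2442 + D)/(1/(-1826 + 4506) - 2714) = (-2442 + 972)/(1/(-1826 + 4506) - 2714) = -1470/(1/2680 - 2714) = -1470/(-7273519/2680) = -1470*(-2680/7273519) = 3939600/7273519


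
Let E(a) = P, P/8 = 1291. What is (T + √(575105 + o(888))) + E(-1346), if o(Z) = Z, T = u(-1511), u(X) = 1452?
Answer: 11780 + √575993 ≈ 12539.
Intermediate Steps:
P = 10328 (P = 8*1291 = 10328)
E(a) = 10328
T = 1452
(T + √(575105 + o(888))) + E(-1346) = (1452 + √(575105 + 888)) + 10328 = (1452 + √575993) + 10328 = 11780 + √575993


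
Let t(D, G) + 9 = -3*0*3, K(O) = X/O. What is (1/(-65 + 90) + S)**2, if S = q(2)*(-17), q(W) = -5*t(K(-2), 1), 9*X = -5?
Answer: 365727376/625 ≈ 5.8516e+5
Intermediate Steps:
X = -5/9 (X = (1/9)*(-5) = -5/9 ≈ -0.55556)
K(O) = -5/(9*O)
t(D, G) = -9 (t(D, G) = -9 - 3*0*3 = -9 + 0*3 = -9 + 0 = -9)
q(W) = 45 (q(W) = -5*(-9) = 45)
S = -765 (S = 45*(-17) = -765)
(1/(-65 + 90) + S)**2 = (1/(-65 + 90) - 765)**2 = (1/25 - 765)**2 = (-19124/25)**2 = 365727376/625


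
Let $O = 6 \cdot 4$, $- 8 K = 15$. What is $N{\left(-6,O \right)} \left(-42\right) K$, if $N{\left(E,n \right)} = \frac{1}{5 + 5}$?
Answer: $\frac{63}{8} \approx 7.875$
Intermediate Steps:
$K = - \frac{15}{8}$ ($K = \left(- \frac{1}{8}\right) 15 = - \frac{15}{8} \approx -1.875$)
$O = 24$
$N{\left(E,n \right)} = \frac{1}{10}$
$N{\left(-6,O \right)} \left(-42\right) K = \frac{1}{10} \left(-42\right) \left(- \frac{15}{8}\right) = \left(- \frac{21}{5}\right) \left(- \frac{15}{8}\right) = \frac{63}{8}$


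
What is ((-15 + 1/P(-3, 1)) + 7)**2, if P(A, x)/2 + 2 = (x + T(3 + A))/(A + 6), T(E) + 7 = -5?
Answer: 75625/1156 ≈ 65.420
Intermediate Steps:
T(E) = -12 (T(E) = -7 - 5 = -12)
P(A, x) = -4 + 2*(-12 + x)/(6 + A) (P(A, x) = -4 + 2*((x - 12)/(A + 6)) = -4 + 2*((-12 + x)/(6 + A)) = -4 + 2*(-12 + x)/(6 + A))
((-15 + 1/P(-3, 1)) + 7)**2 = ((-15 + 1/(2*(-24 + 1 - 2*(-3))/(6 - 3))) + 7)**2 = ((-15 + 1/(2*(-24 + 1 + 6)/3)) + 7)**2 = ((-15 + 1/(2*(1/3)*(-17))) + 7)**2 = ((-15 + 1/(-34/3)) + 7)**2 = ((-15 - 3/34) + 7)**2 = (-513/34 + 7)**2 = (-275/34)**2 = 75625/1156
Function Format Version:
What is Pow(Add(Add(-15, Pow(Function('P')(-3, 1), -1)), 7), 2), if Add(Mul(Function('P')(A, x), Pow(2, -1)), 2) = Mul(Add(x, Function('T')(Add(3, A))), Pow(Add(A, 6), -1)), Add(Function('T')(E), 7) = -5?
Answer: Rational(75625, 1156) ≈ 65.420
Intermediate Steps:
Function('T')(E) = -12 (Function('T')(E) = Add(-7, -5) = -12)
Function('P')(A, x) = Add(-4, Mul(2, Pow(Add(6, A), -1), Add(-12, x))) (Function('P')(A, x) = Add(-4, Mul(2, Mul(Add(x, -12), Pow(Add(A, 6), -1)))) = Add(-4, Mul(2, Mul(Add(-12, x), Pow(Add(6, A), -1)))) = Add(-4, Mul(2, Mul(Pow(Add(6, A), -1), Add(-12, x)))) = Add(-4, Mul(2, Pow(Add(6, A), -1), Add(-12, x))))
Pow(Add(Add(-15, Pow(Function('P')(-3, 1), -1)), 7), 2) = Pow(Add(Add(-15, Pow(Mul(2, Pow(Add(6, -3), -1), Add(-24, 1, Mul(-2, -3))), -1)), 7), 2) = Pow(Add(Add(-15, Pow(Mul(2, Pow(3, -1), Add(-24, 1, 6)), -1)), 7), 2) = Pow(Add(Add(-15, Pow(Mul(2, Rational(1, 3), -17), -1)), 7), 2) = Pow(Add(Add(-15, Pow(Rational(-34, 3), -1)), 7), 2) = Pow(Add(Add(-15, Rational(-3, 34)), 7), 2) = Pow(Add(Rational(-513, 34), 7), 2) = Pow(Rational(-275, 34), 2) = Rational(75625, 1156)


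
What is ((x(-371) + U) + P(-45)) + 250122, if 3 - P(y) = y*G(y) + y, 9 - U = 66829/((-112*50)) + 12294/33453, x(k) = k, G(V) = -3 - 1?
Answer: 742328214199/2973600 ≈ 2.4964e+5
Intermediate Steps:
G(V) = -4
U = 61155799/2973600 (U = 9 - (66829/((-112*50)) + 12294/33453) = 9 - (66829/(-5600) + 12294*(1/33453)) = 9 - (66829*(-1/5600) + 1366/3717) = 9 - (-9547/800 + 1366/3717) = 9 - 1*(-34393399/2973600) = 9 + 34393399/2973600 = 61155799/2973600 ≈ 20.566)
P(y) = 3 + 3*y (P(y) = 3 - (y*(-4) + y) = 3 - (-4*y + y) = 3 - (-3)*y = 3 + 3*y)
((x(-371) + U) + P(-45)) + 250122 = ((-371 + 61155799/2973600) + (3 + 3*(-45))) + 250122 = (-1042049801/2973600 + (3 - 135)) + 250122 = (-1042049801/2973600 - 132) + 250122 = -1434565001/2973600 + 250122 = 742328214199/2973600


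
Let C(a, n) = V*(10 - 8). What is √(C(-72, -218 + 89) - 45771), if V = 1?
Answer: I*√45769 ≈ 213.94*I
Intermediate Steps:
C(a, n) = 2 (C(a, n) = 1*(10 - 8) = 1*2 = 2)
√(C(-72, -218 + 89) - 45771) = √(2 - 45771) = √(-45769) = I*√45769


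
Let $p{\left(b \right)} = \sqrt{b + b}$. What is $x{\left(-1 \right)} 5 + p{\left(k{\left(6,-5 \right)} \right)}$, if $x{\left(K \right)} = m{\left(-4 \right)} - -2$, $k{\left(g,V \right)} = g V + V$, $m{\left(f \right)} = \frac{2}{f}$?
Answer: $\frac{15}{2} + i \sqrt{70} \approx 7.5 + 8.3666 i$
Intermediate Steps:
$k{\left(g,V \right)} = V + V g$ ($k{\left(g,V \right)} = V g + V = V + V g$)
$x{\left(K \right)} = \frac{3}{2}$ ($x{\left(K \right)} = \frac{2}{-4} - -2 = 2 \left(- \frac{1}{4}\right) + 2 = - \frac{1}{2} + 2 = \frac{3}{2}$)
$p{\left(b \right)} = \sqrt{2} \sqrt{b}$ ($p{\left(b \right)} = \sqrt{2 b} = \sqrt{2} \sqrt{b}$)
$x{\left(-1 \right)} 5 + p{\left(k{\left(6,-5 \right)} \right)} = \frac{3}{2} \cdot 5 + \sqrt{2} \sqrt{- 5 \left(1 + 6\right)} = \frac{15}{2} + \sqrt{2} \sqrt{\left(-5\right) 7} = \frac{15}{2} + \sqrt{2} \sqrt{-35} = \frac{15}{2} + \sqrt{2} i \sqrt{35} = \frac{15}{2} + i \sqrt{70}$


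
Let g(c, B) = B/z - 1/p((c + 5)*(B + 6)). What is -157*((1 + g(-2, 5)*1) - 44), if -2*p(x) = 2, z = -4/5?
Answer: 30301/4 ≈ 7575.3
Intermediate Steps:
z = -⅘ (z = -4*⅕ = -⅘ ≈ -0.80000)
p(x) = -1 (p(x) = -½*2 = -1)
g(c, B) = 1 - 5*B/4 (g(c, B) = B/(-⅘) - 1/(-1) = B*(-5/4) - 1*(-1) = -5*B/4 + 1 = 1 - 5*B/4)
-157*((1 + g(-2, 5)*1) - 44) = -157*((1 + (1 - 5/4*5)*1) - 44) = -157*((1 + (1 - 25/4)*1) - 44) = -157*((1 - 21/4*1) - 44) = -157*((1 - 21/4) - 44) = -157*(-17/4 - 44) = -157*(-193/4) = 30301/4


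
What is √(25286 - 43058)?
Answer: 2*I*√4443 ≈ 133.31*I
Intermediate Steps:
√(25286 - 43058) = √(-17772) = 2*I*√4443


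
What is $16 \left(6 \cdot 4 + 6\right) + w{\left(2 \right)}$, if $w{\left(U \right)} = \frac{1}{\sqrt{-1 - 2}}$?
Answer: $480 - \frac{i \sqrt{3}}{3} \approx 480.0 - 0.57735 i$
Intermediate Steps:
$w{\left(U \right)} = - \frac{i \sqrt{3}}{3}$ ($w{\left(U \right)} = \frac{1}{\sqrt{-3}} = \frac{1}{i \sqrt{3}} = - \frac{i \sqrt{3}}{3}$)
$16 \left(6 \cdot 4 + 6\right) + w{\left(2 \right)} = 16 \left(6 \cdot 4 + 6\right) - \frac{i \sqrt{3}}{3} = 16 \left(24 + 6\right) - \frac{i \sqrt{3}}{3} = 16 \cdot 30 - \frac{i \sqrt{3}}{3} = 480 - \frac{i \sqrt{3}}{3}$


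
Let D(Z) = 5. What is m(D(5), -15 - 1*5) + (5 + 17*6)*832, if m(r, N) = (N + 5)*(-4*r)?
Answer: 89324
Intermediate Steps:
m(r, N) = -4*r*(5 + N) (m(r, N) = (5 + N)*(-4*r) = -4*r*(5 + N))
m(D(5), -15 - 1*5) + (5 + 17*6)*832 = -4*5*(5 + (-15 - 1*5)) + (5 + 17*6)*832 = -4*5*(5 + (-15 - 5)) + (5 + 102)*832 = -4*5*(5 - 20) + 107*832 = -4*5*(-15) + 89024 = 300 + 89024 = 89324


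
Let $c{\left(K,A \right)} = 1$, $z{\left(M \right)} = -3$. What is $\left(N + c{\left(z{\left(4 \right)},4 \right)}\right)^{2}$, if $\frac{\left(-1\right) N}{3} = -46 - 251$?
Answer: $795664$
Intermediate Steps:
$N = 891$ ($N = - 3 \left(-46 - 251\right) = \left(-3\right) \left(-297\right) = 891$)
$\left(N + c{\left(z{\left(4 \right)},4 \right)}\right)^{2} = \left(891 + 1\right)^{2} = 892^{2} = 795664$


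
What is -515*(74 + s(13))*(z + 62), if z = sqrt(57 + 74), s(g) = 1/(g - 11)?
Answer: -2378785 - 76735*sqrt(131)/2 ≈ -2.8179e+6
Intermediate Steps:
s(g) = 1/(-11 + g)
z = sqrt(131) ≈ 11.446
-515*(74 + s(13))*(z + 62) = -515*(74 + 1/(-11 + 13))*(sqrt(131) + 62) = -515*(74 + 1/2)*(62 + sqrt(131)) = -76735*(62 + sqrt(131))/2 = -515*(4619 + 149*sqrt(131)/2) = -2378785 - 76735*sqrt(131)/2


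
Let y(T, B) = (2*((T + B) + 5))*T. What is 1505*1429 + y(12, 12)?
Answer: 2151341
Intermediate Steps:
y(T, B) = T*(10 + 2*B + 2*T) (y(T, B) = (2*((B + T) + 5))*T = (2*(5 + B + T))*T = (10 + 2*B + 2*T)*T = T*(10 + 2*B + 2*T))
1505*1429 + y(12, 12) = 1505*1429 + 2*12*(5 + 12 + 12) = 2150645 + 2*12*29 = 2150645 + 696 = 2151341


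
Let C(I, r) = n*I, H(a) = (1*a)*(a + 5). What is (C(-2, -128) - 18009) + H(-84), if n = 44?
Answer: -11461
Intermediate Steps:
H(a) = a*(5 + a)
C(I, r) = 44*I
(C(-2, -128) - 18009) + H(-84) = (44*(-2) - 18009) - 84*(5 - 84) = (-88 - 18009) - 84*(-79) = -18097 + 6636 = -11461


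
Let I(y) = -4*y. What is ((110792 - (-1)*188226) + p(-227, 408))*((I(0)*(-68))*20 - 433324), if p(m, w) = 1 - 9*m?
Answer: -130457390088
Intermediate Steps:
((110792 - (-1)*188226) + p(-227, 408))*((I(0)*(-68))*20 - 433324) = ((110792 - (-1)*188226) + (1 - 9*(-227)))*((-4*0*(-68))*20 - 433324) = ((110792 - 1*(-188226)) + (1 + 2043))*((0*(-68))*20 - 433324) = ((110792 + 188226) + 2044)*(0*20 - 433324) = (299018 + 2044)*(0 - 433324) = 301062*(-433324) = -130457390088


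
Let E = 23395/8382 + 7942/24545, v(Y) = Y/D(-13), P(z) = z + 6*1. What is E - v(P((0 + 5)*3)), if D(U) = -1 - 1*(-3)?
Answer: -759714938/102868095 ≈ -7.3853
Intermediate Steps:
D(U) = 2 (D(U) = -1 + 3 = 2)
P(z) = 6 + z (P(z) = z + 6 = 6 + z)
v(Y) = Y/2
E = 640800119/205736190 (E = 23395*(1/8382) + 7942*(1/24545) = 23395/8382 + 7942/24545 = 640800119/205736190 ≈ 3.1147)
E - v(P((0 + 5)*3)) = 640800119/205736190 - (6 + (0 + 5)*3)/2 = 640800119/205736190 - (6 + 5*3)/2 = 640800119/205736190 - (6 + 15)/2 = 640800119/205736190 - 21/2 = -759714938/102868095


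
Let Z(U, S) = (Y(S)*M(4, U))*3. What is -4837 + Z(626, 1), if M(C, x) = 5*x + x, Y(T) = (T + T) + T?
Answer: 28967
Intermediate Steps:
Y(T) = 3*T (Y(T) = 2*T + T = 3*T)
M(C, x) = 6*x
Z(U, S) = 54*S*U (Z(U, S) = ((3*S)*(6*U))*3 = (18*S*U)*3 = 54*S*U)
-4837 + Z(626, 1) = -4837 + 54*1*626 = -4837 + 33804 = 28967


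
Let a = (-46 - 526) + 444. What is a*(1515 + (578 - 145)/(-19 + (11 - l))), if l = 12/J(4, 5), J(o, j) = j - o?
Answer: -955744/5 ≈ -1.9115e+5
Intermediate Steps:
l = 12 (l = 12/(5 - 1*4) = 12/(5 - 4) = 12/1 = 12*1 = 12)
a = -128 (a = -572 + 444 = -128)
a*(1515 + (578 - 145)/(-19 + (11 - l))) = -128*(1515 + (578 - 145)/(-19 + (11 - 1*12))) = -128*(1515 + 433/(-19 + (11 - 12))) = -128*(1515 + 433/(-19 - 1)) = -128*(1515 + 433/(-20)) = -128*(1515 + 433*(-1/20)) = -128*(1515 - 433/20) = -128*29867/20 = -955744/5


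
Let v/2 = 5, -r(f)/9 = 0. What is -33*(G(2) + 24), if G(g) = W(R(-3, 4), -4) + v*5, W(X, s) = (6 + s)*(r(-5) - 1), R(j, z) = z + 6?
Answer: -2376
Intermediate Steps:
r(f) = 0 (r(f) = -9*0 = 0)
R(j, z) = 6 + z
v = 10 (v = 2*5 = 10)
W(X, s) = -6 - s (W(X, s) = (6 + s)*(0 - 1) = (6 + s)*(-1) = -6 - s)
G(g) = 48 (G(g) = (-6 - 1*(-4)) + 10*5 = (-6 + 4) + 50 = -2 + 50 = 48)
-33*(G(2) + 24) = -33*(48 + 24) = -33*72 = -2376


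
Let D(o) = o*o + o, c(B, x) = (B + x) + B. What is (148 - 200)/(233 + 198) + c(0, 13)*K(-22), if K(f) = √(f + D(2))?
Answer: -52/431 + 52*I ≈ -0.12065 + 52.0*I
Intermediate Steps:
c(B, x) = x + 2*B
D(o) = o + o² (D(o) = o² + o = o + o²)
K(f) = √(6 + f) (K(f) = √(f + 2*(1 + 2)) = √(f + 2*3) = √(f + 6) = √(6 + f))
(148 - 200)/(233 + 198) + c(0, 13)*K(-22) = (148 - 200)/(233 + 198) + (13 + 2*0)*√(6 - 22) = -52/431 + (13 + 0)*√(-16) = -52*1/431 + 13*(4*I) = -52/431 + 52*I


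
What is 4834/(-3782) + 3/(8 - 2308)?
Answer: -5564773/4349300 ≈ -1.2795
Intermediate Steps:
4834/(-3782) + 3/(8 - 2308) = 4834*(-1/3782) + 3/(-2300) = -2417/1891 + 3*(-1/2300) = -2417/1891 - 3/2300 = -5564773/4349300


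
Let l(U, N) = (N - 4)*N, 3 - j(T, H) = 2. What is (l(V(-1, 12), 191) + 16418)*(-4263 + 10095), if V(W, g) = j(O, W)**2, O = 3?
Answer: 304051320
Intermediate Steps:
j(T, H) = 1 (j(T, H) = 3 - 1*2 = 3 - 2 = 1)
V(W, g) = 1 (V(W, g) = 1**2 = 1)
l(U, N) = N*(-4 + N) (l(U, N) = (-4 + N)*N = N*(-4 + N))
(l(V(-1, 12), 191) + 16418)*(-4263 + 10095) = (191*(-4 + 191) + 16418)*(-4263 + 10095) = (191*187 + 16418)*5832 = (35717 + 16418)*5832 = 52135*5832 = 304051320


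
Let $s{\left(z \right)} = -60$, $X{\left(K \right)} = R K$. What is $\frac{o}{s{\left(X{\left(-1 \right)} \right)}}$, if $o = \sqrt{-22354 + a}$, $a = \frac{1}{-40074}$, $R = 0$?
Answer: $- \frac{i \sqrt{35898858130578}}{2404440} \approx - 2.4919 i$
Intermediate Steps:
$X{\left(K \right)} = 0$ ($X{\left(K \right)} = 0 K = 0$)
$a = - \frac{1}{40074} \approx -2.4954 \cdot 10^{-5}$
$o = \frac{i \sqrt{35898858130578}}{40074}$ ($o = \sqrt{-22354 - \frac{1}{40074}} = \sqrt{- \frac{895814197}{40074}} = \frac{i \sqrt{35898858130578}}{40074} \approx 149.51 i$)
$\frac{o}{s{\left(X{\left(-1 \right)} \right)}} = \frac{\frac{1}{40074} i \sqrt{35898858130578}}{-60} = \frac{i \sqrt{35898858130578}}{40074} \left(- \frac{1}{60}\right) = - \frac{i \sqrt{35898858130578}}{2404440}$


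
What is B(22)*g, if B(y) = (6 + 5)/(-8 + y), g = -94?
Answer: -517/7 ≈ -73.857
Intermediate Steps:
B(y) = 11/(-8 + y)
B(22)*g = (11/(-8 + 22))*(-94) = (11/14)*(-94) = -517/7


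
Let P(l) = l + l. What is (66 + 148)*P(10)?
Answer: 4280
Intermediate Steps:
P(l) = 2*l
(66 + 148)*P(10) = (66 + 148)*(2*10) = 214*20 = 4280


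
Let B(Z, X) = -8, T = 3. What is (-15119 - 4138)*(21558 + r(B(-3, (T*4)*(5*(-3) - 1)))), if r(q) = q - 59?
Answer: -413852187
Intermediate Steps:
r(q) = -59 + q
(-15119 - 4138)*(21558 + r(B(-3, (T*4)*(5*(-3) - 1)))) = (-15119 - 4138)*(21558 + (-59 - 8)) = -19257*(21558 - 67) = -19257*21491 = -413852187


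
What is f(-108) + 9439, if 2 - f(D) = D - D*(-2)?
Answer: 9765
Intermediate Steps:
f(D) = 2 - 3*D (f(D) = 2 - (D - D*(-2)) = 2 - (D - (-2)*D) = 2 - (D + 2*D) = 2 - 3*D)
f(-108) + 9439 = (2 - 3*(-108)) + 9439 = (2 + 324) + 9439 = 326 + 9439 = 9765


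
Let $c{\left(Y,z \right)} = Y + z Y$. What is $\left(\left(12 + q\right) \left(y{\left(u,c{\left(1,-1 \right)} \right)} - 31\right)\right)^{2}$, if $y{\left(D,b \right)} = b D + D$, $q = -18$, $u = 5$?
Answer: $24336$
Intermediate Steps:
$c{\left(Y,z \right)} = Y + Y z$
$y{\left(D,b \right)} = D + D b$ ($y{\left(D,b \right)} = D b + D = D + D b$)
$\left(\left(12 + q\right) \left(y{\left(u,c{\left(1,-1 \right)} \right)} - 31\right)\right)^{2} = \left(\left(12 - 18\right) \left(5 \left(1 + 1 \left(1 - 1\right)\right) - 31\right)\right)^{2} = \left(- 6 \left(5 \left(1 + 1 \cdot 0\right) - 31\right)\right)^{2} = \left(- 6 \left(5 \left(1 + 0\right) - 31\right)\right)^{2} = \left(- 6 \left(5 \cdot 1 - 31\right)\right)^{2} = \left(- 6 \left(5 - 31\right)\right)^{2} = \left(\left(-6\right) \left(-26\right)\right)^{2} = 156^{2} = 24336$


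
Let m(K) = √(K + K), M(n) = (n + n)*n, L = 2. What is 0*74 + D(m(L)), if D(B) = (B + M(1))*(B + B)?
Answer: 16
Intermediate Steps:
M(n) = 2*n² (M(n) = (2*n)*n = 2*n²)
m(K) = √2*√K (m(K) = √(2*K) = √2*√K)
D(B) = 2*B*(2 + B) (D(B) = (B + 2*1²)*(B + B) = (B + 2*1)*(2*B) = (B + 2)*(2*B) = (2 + B)*(2*B) = 2*B*(2 + B))
0*74 + D(m(L)) = 0*74 + 2*(√2*√2)*(2 + √2*√2) = 0 + 2*2*(2 + 2) = 0 + 2*2*4 = 0 + 16 = 16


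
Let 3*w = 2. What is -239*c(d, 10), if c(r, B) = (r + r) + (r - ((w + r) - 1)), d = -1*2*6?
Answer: 16969/3 ≈ 5656.3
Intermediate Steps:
w = ⅔ (w = (⅓)*2 = ⅔ ≈ 0.66667)
d = -12 (d = -2*6 = -12)
c(r, B) = ⅓ + 2*r (c(r, B) = (r + r) + (r - ((⅔ + r) - 1)) = 2*r + (r - (-⅓ + r)) = 2*r + (r + (⅓ - r)) = 2*r + ⅓ = ⅓ + 2*r)
-239*c(d, 10) = -239*(⅓ + 2*(-12)) = -239*(⅓ - 24) = -239*(-71/3) = 16969/3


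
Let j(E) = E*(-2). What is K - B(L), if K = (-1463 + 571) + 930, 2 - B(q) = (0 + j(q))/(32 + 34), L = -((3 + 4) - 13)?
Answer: 394/11 ≈ 35.818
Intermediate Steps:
j(E) = -2*E
L = 6 (L = -(7 - 13) = -1*(-6) = 6)
B(q) = 2 + q/33 (B(q) = 2 - (0 - 2*q)/(32 + 34) = 2 - (-2*q)/66 = 2 - (-1)*q/33 = 2 + q/33)
K = 38 (K = -892 + 930 = 38)
K - B(L) = 38 - (2 + (1/33)*6) = 38 - (2 + 2/11) = 38 - 1*24/11 = 38 - 24/11 = 394/11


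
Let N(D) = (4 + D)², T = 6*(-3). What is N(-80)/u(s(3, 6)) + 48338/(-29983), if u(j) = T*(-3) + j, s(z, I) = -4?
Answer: 85382454/749575 ≈ 113.91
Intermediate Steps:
T = -18
u(j) = 54 + j (u(j) = -18*(-3) + j = 54 + j)
N(-80)/u(s(3, 6)) + 48338/(-29983) = (4 - 80)²/(54 - 4) + 48338/(-29983) = (-76)²/50 + 48338*(-1/29983) = 5776*(1/50) - 48338/29983 = 2888/25 - 48338/29983 = 85382454/749575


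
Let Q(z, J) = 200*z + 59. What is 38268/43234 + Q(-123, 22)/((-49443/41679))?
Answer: 7370590706175/356269777 ≈ 20688.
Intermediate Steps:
Q(z, J) = 59 + 200*z
38268/43234 + Q(-123, 22)/((-49443/41679)) = 38268/43234 + (59 + 200*(-123))/((-49443/41679)) = 38268*(1/43234) + (59 - 24600)/((-49443*1/41679)) = 19134/21617 - 24541/(-16481/13893) = 19134/21617 - 24541*(-13893/16481) = 19134/21617 + 340948113/16481 = 7370590706175/356269777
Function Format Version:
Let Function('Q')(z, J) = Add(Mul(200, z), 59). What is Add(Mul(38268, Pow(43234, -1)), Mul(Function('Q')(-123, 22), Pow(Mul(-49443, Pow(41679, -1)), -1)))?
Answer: Rational(7370590706175, 356269777) ≈ 20688.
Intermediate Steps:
Function('Q')(z, J) = Add(59, Mul(200, z))
Add(Mul(38268, Pow(43234, -1)), Mul(Function('Q')(-123, 22), Pow(Mul(-49443, Pow(41679, -1)), -1))) = Add(Mul(38268, Pow(43234, -1)), Mul(Add(59, Mul(200, -123)), Pow(Mul(-49443, Pow(41679, -1)), -1))) = Add(Mul(38268, Rational(1, 43234)), Mul(Add(59, -24600), Pow(Mul(-49443, Rational(1, 41679)), -1))) = Add(Rational(19134, 21617), Mul(-24541, Pow(Rational(-16481, 13893), -1))) = Add(Rational(19134, 21617), Mul(-24541, Rational(-13893, 16481))) = Add(Rational(19134, 21617), Rational(340948113, 16481)) = Rational(7370590706175, 356269777)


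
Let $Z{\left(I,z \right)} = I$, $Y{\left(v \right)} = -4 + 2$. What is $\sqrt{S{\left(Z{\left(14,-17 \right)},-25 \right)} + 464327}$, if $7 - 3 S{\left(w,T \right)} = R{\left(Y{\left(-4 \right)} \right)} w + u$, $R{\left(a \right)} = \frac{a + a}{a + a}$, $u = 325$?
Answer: $\frac{\sqrt{4177947}}{3} \approx 681.33$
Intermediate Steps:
$Y{\left(v \right)} = -2$
$R{\left(a \right)} = 1$ ($R{\left(a \right)} = \frac{2 a}{2 a} = 2 a \frac{1}{2 a} = 1$)
$S{\left(w,T \right)} = -106 - \frac{w}{3}$ ($S{\left(w,T \right)} = \frac{7}{3} - \frac{1 w + 325}{3} = \frac{7}{3} - \frac{w + 325}{3} = \frac{7}{3} - \frac{325 + w}{3} = \frac{7}{3} - \left(\frac{325}{3} + \frac{w}{3}\right) = -106 - \frac{w}{3}$)
$\sqrt{S{\left(Z{\left(14,-17 \right)},-25 \right)} + 464327} = \sqrt{\left(-106 - \frac{14}{3}\right) + 464327} = \sqrt{- \frac{332}{3} + 464327} = \sqrt{\frac{1392649}{3}} = \frac{\sqrt{4177947}}{3}$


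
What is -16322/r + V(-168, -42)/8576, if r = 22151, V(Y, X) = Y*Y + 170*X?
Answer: 81763553/47491744 ≈ 1.7216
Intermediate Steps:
V(Y, X) = Y² + 170*X
-16322/r + V(-168, -42)/8576 = -16322/22151 + ((-168)² + 170*(-42))/8576 = -16322*1/22151 + (28224 - 7140)*(1/8576) = -16322/22151 + 21084*(1/8576) = -16322/22151 + 5271/2144 = 81763553/47491744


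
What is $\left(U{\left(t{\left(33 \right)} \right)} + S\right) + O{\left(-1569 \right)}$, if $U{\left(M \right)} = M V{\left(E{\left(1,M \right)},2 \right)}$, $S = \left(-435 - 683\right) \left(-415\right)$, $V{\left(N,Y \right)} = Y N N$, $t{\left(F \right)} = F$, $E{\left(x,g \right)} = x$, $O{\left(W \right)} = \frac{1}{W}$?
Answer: $\frac{728072483}{1569} \approx 4.6404 \cdot 10^{5}$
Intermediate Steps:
$V{\left(N,Y \right)} = Y N^{2}$ ($V{\left(N,Y \right)} = N Y N = Y N^{2}$)
$S = 463970$ ($S = \left(-1118\right) \left(-415\right) = 463970$)
$U{\left(M \right)} = 2 M$ ($U{\left(M \right)} = M 2 \cdot 1^{2} = M 2 \cdot 1 = M 2 = 2 M$)
$\left(U{\left(t{\left(33 \right)} \right)} + S\right) + O{\left(-1569 \right)} = \left(2 \cdot 33 + 463970\right) + \frac{1}{-1569} = \left(66 + 463970\right) - \frac{1}{1569} = 464036 - \frac{1}{1569} = \frac{728072483}{1569}$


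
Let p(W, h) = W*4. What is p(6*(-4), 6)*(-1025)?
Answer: 98400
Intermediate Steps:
p(W, h) = 4*W
p(6*(-4), 6)*(-1025) = (4*(6*(-4)))*(-1025) = (4*(-24))*(-1025) = -96*(-1025) = 98400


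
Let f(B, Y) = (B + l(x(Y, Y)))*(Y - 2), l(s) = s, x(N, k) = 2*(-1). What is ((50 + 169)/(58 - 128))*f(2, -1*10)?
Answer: 0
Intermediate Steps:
x(N, k) = -2
f(B, Y) = (-2 + B)*(-2 + Y) (f(B, Y) = (B - 2)*(Y - 2) = (-2 + B)*(-2 + Y))
((50 + 169)/(58 - 128))*f(2, -1*10) = ((50 + 169)/(58 - 128))*(4 - 2*2 - (-2)*10 + 2*(-1*10)) = (219/(-70))*(4 - 4 - 2*(-10) + 2*(-10)) = (219*(-1/70))*(4 - 4 + 20 - 20) = -219/70*0 = 0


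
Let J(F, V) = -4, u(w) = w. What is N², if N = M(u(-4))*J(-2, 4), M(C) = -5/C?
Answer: 25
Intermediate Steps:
N = -5 (N = -5/(-4)*(-4) = -5*(-¼)*(-4) = (5/4)*(-4) = -5)
N² = (-5)² = 25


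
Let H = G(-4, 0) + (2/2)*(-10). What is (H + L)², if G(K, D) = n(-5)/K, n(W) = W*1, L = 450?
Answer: 3115225/16 ≈ 1.9470e+5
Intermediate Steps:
n(W) = W
G(K, D) = -5/K
H = -35/4 (H = -5/(-4) + (2/2)*(-10) = -5*(-¼) + (2*(½))*(-10) = 5/4 + 1*(-10) = 5/4 - 10 = -35/4 ≈ -8.7500)
(H + L)² = (-35/4 + 450)² = (1765/4)² = 3115225/16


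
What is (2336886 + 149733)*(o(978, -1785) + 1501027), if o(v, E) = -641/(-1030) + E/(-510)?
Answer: 1922233641814332/515 ≈ 3.7325e+12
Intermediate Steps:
o(v, E) = 641/1030 - E/510 (o(v, E) = -641*(-1/1030) + E*(-1/510) = 641/1030 - E/510)
(2336886 + 149733)*(o(978, -1785) + 1501027) = (2336886 + 149733)*((641/1030 - 1/510*(-1785)) + 1501027) = 2486619*((641/1030 + 7/2) + 1501027) = 2486619*(2123/515 + 1501027) = 2486619*(773031028/515) = 1922233641814332/515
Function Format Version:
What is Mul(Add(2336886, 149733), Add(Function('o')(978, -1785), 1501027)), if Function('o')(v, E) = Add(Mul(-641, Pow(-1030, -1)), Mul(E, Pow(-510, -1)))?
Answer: Rational(1922233641814332, 515) ≈ 3.7325e+12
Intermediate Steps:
Function('o')(v, E) = Add(Rational(641, 1030), Mul(Rational(-1, 510), E)) (Function('o')(v, E) = Add(Mul(-641, Rational(-1, 1030)), Mul(E, Rational(-1, 510))) = Add(Rational(641, 1030), Mul(Rational(-1, 510), E)))
Mul(Add(2336886, 149733), Add(Function('o')(978, -1785), 1501027)) = Mul(Add(2336886, 149733), Add(Add(Rational(641, 1030), Mul(Rational(-1, 510), -1785)), 1501027)) = Mul(2486619, Add(Add(Rational(641, 1030), Rational(7, 2)), 1501027)) = Mul(2486619, Add(Rational(2123, 515), 1501027)) = Mul(2486619, Rational(773031028, 515)) = Rational(1922233641814332, 515)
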